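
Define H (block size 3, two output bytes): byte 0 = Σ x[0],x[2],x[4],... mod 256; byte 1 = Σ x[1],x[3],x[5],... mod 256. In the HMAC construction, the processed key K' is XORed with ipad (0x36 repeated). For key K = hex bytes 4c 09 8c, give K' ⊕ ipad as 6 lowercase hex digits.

Key hex bytes 4c 09 8c is exactly B = 3 bytes: K' = 4c 09 8c.
XOR each byte with 0x36: 4c⊕36=7a, 09⊕36=3f, 8c⊕36=ba.

7a3fba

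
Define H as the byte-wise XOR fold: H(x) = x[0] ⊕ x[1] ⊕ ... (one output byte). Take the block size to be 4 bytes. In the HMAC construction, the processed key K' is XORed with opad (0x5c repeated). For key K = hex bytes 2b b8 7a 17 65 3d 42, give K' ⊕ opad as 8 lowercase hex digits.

b85c5c5c

Key hex bytes 2b b8 7a 17 65 3d 42 is 7 bytes > B = 4, so hash it first: H(key) = e4, then zero-pad to 4 bytes: K' = e4 00 00 00.
XOR each byte with 0x5c: e4⊕5c=b8, 00⊕5c=5c, 00⊕5c=5c, 00⊕5c=5c.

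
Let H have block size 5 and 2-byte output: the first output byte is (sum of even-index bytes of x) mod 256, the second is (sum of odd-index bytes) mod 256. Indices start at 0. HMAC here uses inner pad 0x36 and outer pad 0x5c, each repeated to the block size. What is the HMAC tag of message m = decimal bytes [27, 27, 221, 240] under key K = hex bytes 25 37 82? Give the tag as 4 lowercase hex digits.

Key hex bytes 25 37 82 is 3 bytes ≤ B = 5; zero-pad to 5 bytes: K' = 25 37 82 00 00.
K' ⊕ ipad = 13 01 b4 36 36.  K' ⊕ opad = 79 6b de 5c 5c.
Inner input = (K'⊕ipad) ∥ m = 13 01 b4 36 36 ∥ 1b 1b dd f0.
Inner hash: even-index sum = 520 mod 256 = 8; odd-index sum = 303 mod 256 = 47 → 08 2f.
Outer input = (K'⊕opad) ∥ inner = 79 6b de 5c 5c ∥ 08 2f.
Outer hash (tag): even-index sum = 482 mod 256 = 226; odd-index sum = 207 mod 256 = 207 → e2 cf.

e2cf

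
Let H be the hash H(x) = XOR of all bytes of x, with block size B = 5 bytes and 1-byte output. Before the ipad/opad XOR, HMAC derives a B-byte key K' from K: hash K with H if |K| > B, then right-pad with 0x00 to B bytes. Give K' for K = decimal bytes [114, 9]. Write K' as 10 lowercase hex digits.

Key decimal bytes [114, 9] = 72 09 is 2 bytes ≤ B = 5; zero-pad to 5 bytes: K' = 72 09 00 00 00.

7209000000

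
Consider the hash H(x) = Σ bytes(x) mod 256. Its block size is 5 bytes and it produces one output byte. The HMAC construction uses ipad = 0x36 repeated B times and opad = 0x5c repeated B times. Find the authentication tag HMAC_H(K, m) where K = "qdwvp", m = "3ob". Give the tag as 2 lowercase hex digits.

Key "qdwvp" = 71 64 77 76 70 is exactly B = 5 bytes: K' = 71 64 77 76 70.
K' ⊕ ipad = 47 52 41 40 46.  K' ⊕ opad = 2d 38 2b 2a 2c.
Inner input = (K'⊕ipad) ∥ m = 47 52 41 40 46 ∥ 33 6f 62.
Inner hash: sum = 71+82+65+64+70+51+111+98 = 612; mod 256 = 100 → 64.
Outer input = (K'⊕opad) ∥ inner = 2d 38 2b 2a 2c ∥ 64.
Outer hash (tag): sum = 45+56+43+42+44+100 = 330; mod 256 = 74 → 4a.

4a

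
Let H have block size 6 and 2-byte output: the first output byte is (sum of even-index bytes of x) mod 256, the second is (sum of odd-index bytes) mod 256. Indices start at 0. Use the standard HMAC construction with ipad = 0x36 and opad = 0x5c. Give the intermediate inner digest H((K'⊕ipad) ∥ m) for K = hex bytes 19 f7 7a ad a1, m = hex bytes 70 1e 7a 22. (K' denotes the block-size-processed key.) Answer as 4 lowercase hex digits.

fcd2

Key hex bytes 19 f7 7a ad a1 is 5 bytes ≤ B = 6; zero-pad to 6 bytes: K' = 19 f7 7a ad a1 00.
K' ⊕ ipad = 2f c1 4c 9b 97 36.
Inner input = 2f c1 4c 9b 97 36 ∥ 70 1e 7a 22.
Inner hash: even-index sum = 508 mod 256 = 252; odd-index sum = 466 mod 256 = 210 → fc d2.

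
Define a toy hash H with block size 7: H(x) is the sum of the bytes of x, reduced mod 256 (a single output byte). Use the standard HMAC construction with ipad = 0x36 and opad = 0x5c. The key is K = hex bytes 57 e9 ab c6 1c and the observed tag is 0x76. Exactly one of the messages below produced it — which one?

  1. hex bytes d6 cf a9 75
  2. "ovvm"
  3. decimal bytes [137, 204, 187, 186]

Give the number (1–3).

3

Key hex bytes 57 e9 ab c6 1c is 5 bytes ≤ B = 7; zero-pad to 7 bytes: K' = 57 e9 ab c6 1c 00 00.
K' ⊕ ipad = 61 df 9d f0 2a 36 36; K' ⊕ opad = 0b b5 f7 9a 40 5c 5c.
m1: inner = H(61 df 9d f0 2a 36 36 d6 cf a9 75) = 26; tag = H(0b b5 f7 9a 40 5c 5c 26) = 6f
m2: inner = H(61 df 9d f0 2a 36 36 6f 76 76 6d) = 2b; tag = H(0b b5 f7 9a 40 5c 5c 2b) = 74
m3: inner = H(61 df 9d f0 2a 36 36 89 cc bb ba) = 2d; tag = H(0b b5 f7 9a 40 5c 5c 2d) = 76 ← matches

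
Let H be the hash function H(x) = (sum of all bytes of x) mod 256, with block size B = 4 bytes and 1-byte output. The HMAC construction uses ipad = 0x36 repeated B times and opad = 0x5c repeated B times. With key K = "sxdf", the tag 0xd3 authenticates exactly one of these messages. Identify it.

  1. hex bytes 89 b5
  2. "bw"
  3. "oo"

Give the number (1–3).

2

Key "sxdf" = 73 78 64 66 is exactly B = 4 bytes: K' = 73 78 64 66.
K' ⊕ ipad = 45 4e 52 50; K' ⊕ opad = 2f 24 38 3a.
m1: inner = H(45 4e 52 50 89 b5) = 73; tag = H(2f 24 38 3a 73) = 38
m2: inner = H(45 4e 52 50 62 77) = 0e; tag = H(2f 24 38 3a 0e) = d3 ← matches
m3: inner = H(45 4e 52 50 6f 6f) = 13; tag = H(2f 24 38 3a 13) = d8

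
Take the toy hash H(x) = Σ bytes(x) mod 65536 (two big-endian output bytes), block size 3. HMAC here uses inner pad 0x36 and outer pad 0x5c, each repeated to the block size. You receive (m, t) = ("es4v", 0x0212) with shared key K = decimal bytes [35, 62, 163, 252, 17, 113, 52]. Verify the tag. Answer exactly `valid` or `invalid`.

Key decimal bytes [35, 62, 163, 252, 17, 113, 52] = 23 3e a3 fc 11 71 34 is 7 bytes > B = 3, so hash it first: H(key) = 02 b6, then zero-pad to 3 bytes: K' = 02 b6 00.
K' ⊕ ipad = 34 80 36; K' ⊕ opad = 5e ea 5c.
Inner hash: sum = 52+128+54+101+115+52+118 = 620 → 02 6c.
Outer hash (recomputed tag): sum = 94+234+92+2+108 = 530 → 02 12.
Recomputed tag = 0212; claimed = 0212 → match.

valid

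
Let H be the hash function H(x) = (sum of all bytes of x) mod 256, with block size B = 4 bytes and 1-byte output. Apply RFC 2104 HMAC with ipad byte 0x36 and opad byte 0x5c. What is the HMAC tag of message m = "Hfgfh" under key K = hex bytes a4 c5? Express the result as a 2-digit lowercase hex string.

1d

Key hex bytes a4 c5 is 2 bytes ≤ B = 4; zero-pad to 4 bytes: K' = a4 c5 00 00.
K' ⊕ ipad = 92 f3 36 36.  K' ⊕ opad = f8 99 5c 5c.
Inner input = (K'⊕ipad) ∥ m = 92 f3 36 36 ∥ 48 66 67 66 68.
Inner hash: sum = 146+243+54+54+72+102+103+102+104 = 980; mod 256 = 212 → d4.
Outer input = (K'⊕opad) ∥ inner = f8 99 5c 5c ∥ d4.
Outer hash (tag): sum = 248+153+92+92+212 = 797; mod 256 = 29 → 1d.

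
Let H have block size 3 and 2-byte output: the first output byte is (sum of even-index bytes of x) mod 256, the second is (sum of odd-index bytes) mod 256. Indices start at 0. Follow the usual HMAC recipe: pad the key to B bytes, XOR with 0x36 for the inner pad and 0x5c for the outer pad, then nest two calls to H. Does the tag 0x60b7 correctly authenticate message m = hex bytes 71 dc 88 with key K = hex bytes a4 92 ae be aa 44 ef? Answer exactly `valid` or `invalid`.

Key hex bytes a4 92 ae be aa 44 ef is 7 bytes > B = 3, so hash it first: H(key) = eb 94, then zero-pad to 3 bytes: K' = eb 94 00.
K' ⊕ ipad = dd a2 36; K' ⊕ opad = b7 c8 5c.
Inner hash: even-index sum = 495 mod 256 = 239; odd-index sum = 411 mod 256 = 155 → ef 9b.
Outer hash (recomputed tag): even-index sum = 430 mod 256 = 174; odd-index sum = 439 mod 256 = 183 → ae b7.
Recomputed tag = aeb7; claimed = 60b7 → mismatch.

invalid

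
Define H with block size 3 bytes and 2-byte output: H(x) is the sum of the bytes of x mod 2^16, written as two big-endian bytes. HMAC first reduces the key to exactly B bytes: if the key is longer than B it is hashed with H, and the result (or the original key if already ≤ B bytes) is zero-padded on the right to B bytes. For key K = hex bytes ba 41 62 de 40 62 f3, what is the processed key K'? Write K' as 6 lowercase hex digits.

|K| = 7 > B = 3, so first hash the key.
H(K): sum = 186+65+98+222+64+98+243 = 976 → 03 d0.
Zero-pad H(K) = 03 d0 to 3 bytes: K' = 03 d0 00.

03d000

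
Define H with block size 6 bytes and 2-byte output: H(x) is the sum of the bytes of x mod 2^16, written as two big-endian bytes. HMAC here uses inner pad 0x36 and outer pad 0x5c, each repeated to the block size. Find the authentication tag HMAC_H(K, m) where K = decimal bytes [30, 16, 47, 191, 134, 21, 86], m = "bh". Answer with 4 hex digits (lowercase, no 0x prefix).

Key decimal bytes [30, 16, 47, 191, 134, 21, 86] = 1e 10 2f bf 86 15 56 is 7 bytes > B = 6, so hash it first: H(key) = 02 0d, then zero-pad to 6 bytes: K' = 02 0d 00 00 00 00.
K' ⊕ ipad = 34 3b 36 36 36 36.  K' ⊕ opad = 5e 51 5c 5c 5c 5c.
Inner input = (K'⊕ipad) ∥ m = 34 3b 36 36 36 36 ∥ 62 68.
Inner hash: sum = 52+59+54+54+54+54+98+104 = 529 → 02 11.
Outer input = (K'⊕opad) ∥ inner = 5e 51 5c 5c 5c 5c ∥ 02 11.
Outer hash (tag): sum = 94+81+92+92+92+92+2+17 = 562 → 02 32.

0232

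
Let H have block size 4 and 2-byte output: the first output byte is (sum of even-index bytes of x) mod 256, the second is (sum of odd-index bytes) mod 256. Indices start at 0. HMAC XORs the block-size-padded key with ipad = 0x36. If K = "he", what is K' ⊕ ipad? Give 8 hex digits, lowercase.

Key "he" = 68 65 is 2 bytes ≤ B = 4; zero-pad to 4 bytes: K' = 68 65 00 00.
XOR each byte with 0x36: 68⊕36=5e, 65⊕36=53, 00⊕36=36, 00⊕36=36.

5e533636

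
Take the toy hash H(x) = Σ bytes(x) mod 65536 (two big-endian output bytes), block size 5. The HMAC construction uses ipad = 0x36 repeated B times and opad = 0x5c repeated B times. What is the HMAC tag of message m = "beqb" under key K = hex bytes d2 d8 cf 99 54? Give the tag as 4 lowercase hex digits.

02ed

Key hex bytes d2 d8 cf 99 54 is exactly B = 5 bytes: K' = d2 d8 cf 99 54.
K' ⊕ ipad = e4 ee f9 af 62.  K' ⊕ opad = 8e 84 93 c5 08.
Inner input = (K'⊕ipad) ∥ m = e4 ee f9 af 62 ∥ 62 65 71 62.
Inner hash: sum = 228+238+249+175+98+98+101+113+98 = 1398 → 05 76.
Outer input = (K'⊕opad) ∥ inner = 8e 84 93 c5 08 ∥ 05 76.
Outer hash (tag): sum = 142+132+147+197+8+5+118 = 749 → 02 ed.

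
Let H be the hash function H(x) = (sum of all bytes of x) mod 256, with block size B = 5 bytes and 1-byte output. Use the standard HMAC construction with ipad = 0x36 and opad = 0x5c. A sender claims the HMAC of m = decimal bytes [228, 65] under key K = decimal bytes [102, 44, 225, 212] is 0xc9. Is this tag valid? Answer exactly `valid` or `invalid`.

Key decimal bytes [102, 44, 225, 212] = 66 2c e1 d4 is 4 bytes ≤ B = 5; zero-pad to 5 bytes: K' = 66 2c e1 d4 00.
K' ⊕ ipad = 50 1a d7 e2 36; K' ⊕ opad = 3a 70 bd 88 5c.
Inner hash: sum = 80+26+215+226+54+228+65 = 894; mod 256 = 126 → 7e.
Outer hash (recomputed tag): sum = 58+112+189+136+92+126 = 713; mod 256 = 201 → c9.
Recomputed tag = c9; claimed = c9 → match.

valid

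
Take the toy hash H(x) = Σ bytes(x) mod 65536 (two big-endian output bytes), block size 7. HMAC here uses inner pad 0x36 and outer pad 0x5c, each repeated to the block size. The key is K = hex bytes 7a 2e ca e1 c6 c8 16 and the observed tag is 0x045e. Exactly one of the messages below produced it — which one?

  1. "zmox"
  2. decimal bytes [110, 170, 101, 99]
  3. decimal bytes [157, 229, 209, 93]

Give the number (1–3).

Key hex bytes 7a 2e ca e1 c6 c8 16 is exactly B = 7 bytes: K' = 7a 2e ca e1 c6 c8 16.
K' ⊕ ipad = 4c 18 fc d7 f0 fe 20; K' ⊕ opad = 26 72 96 bd 9a 94 4a.
m1: inner = H(4c 18 fc d7 f0 fe 20 7a 6d 6f 78) = 06 13; tag = H(26 72 96 bd 9a 94 4a 06 13) = 037c
m2: inner = H(4c 18 fc d7 f0 fe 20 6e aa 65 63) = 06 25; tag = H(26 72 96 bd 9a 94 4a 06 25) = 038e
m3: inner = H(4c 18 fc d7 f0 fe 20 9d e5 d1 5d) = 06 f5; tag = H(26 72 96 bd 9a 94 4a 06 f5) = 045e ← matches

3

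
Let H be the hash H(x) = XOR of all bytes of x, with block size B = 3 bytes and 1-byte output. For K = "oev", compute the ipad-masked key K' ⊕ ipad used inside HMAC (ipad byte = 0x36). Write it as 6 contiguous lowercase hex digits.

Key "oev" = 6f 65 76 is exactly B = 3 bytes: K' = 6f 65 76.
XOR each byte with 0x36: 6f⊕36=59, 65⊕36=53, 76⊕36=40.

595340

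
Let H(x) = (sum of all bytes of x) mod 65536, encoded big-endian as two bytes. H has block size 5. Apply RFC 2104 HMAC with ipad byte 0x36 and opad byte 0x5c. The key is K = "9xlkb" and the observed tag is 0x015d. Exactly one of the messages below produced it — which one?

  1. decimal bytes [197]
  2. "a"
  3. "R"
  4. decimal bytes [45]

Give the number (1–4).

Key "9xlkb" = 39 78 6c 6b 62 is exactly B = 5 bytes: K' = 39 78 6c 6b 62.
K' ⊕ ipad = 0f 4e 5a 5d 54; K' ⊕ opad = 65 24 30 37 3e.
m1: inner = H(0f 4e 5a 5d 54 c5) = 02 2d; tag = H(65 24 30 37 3e 02 2d) = 015d ← matches
m2: inner = H(0f 4e 5a 5d 54 61) = 01 c9; tag = H(65 24 30 37 3e 01 c9) = 01f8
m3: inner = H(0f 4e 5a 5d 54 52) = 01 ba; tag = H(65 24 30 37 3e 01 ba) = 01e9
m4: inner = H(0f 4e 5a 5d 54 2d) = 01 95; tag = H(65 24 30 37 3e 01 95) = 01c4

1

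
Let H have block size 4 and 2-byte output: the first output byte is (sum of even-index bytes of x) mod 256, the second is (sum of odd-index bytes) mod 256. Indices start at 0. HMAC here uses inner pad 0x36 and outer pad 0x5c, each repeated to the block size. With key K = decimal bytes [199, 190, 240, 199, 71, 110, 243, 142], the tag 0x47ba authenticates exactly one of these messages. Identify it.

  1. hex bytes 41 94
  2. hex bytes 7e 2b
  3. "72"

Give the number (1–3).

Key decimal bytes [199, 190, 240, 199, 71, 110, 243, 142] = c7 be f0 c7 47 6e f3 8e is 8 bytes > B = 4, so hash it first: H(key) = f1 81, then zero-pad to 4 bytes: K' = f1 81 00 00.
K' ⊕ ipad = c7 b7 36 36; K' ⊕ opad = ad dd 5c 5c.
m1: inner = H(c7 b7 36 36 41 94) = 3e 81; tag = H(ad dd 5c 5c 3e 81) = 47ba ← matches
m2: inner = H(c7 b7 36 36 7e 2b) = 7b 18; tag = H(ad dd 5c 5c 7b 18) = 8451
m3: inner = H(c7 b7 36 36 37 32) = 34 1f; tag = H(ad dd 5c 5c 34 1f) = 3d58

1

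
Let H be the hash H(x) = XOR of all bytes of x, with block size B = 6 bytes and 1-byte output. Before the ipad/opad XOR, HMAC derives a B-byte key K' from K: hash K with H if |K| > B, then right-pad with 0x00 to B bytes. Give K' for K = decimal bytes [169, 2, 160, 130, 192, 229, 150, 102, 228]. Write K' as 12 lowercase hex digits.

b80000000000

|K| = 9 > B = 6, so first hash the key.
H(K): XOR a9⊕02⊕a0⊕82⊕c0⊕e5⊕96⊕66⊕e4 = b8.
Zero-pad H(K) = b8 to 6 bytes: K' = b8 00 00 00 00 00.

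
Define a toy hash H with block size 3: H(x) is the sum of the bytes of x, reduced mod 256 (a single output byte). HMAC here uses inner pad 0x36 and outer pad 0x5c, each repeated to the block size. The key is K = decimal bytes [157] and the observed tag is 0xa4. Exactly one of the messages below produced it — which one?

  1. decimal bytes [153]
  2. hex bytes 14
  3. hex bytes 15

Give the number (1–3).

2

Key decimal bytes [157] = 9d is 1 byte ≤ B = 3; zero-pad to 3 bytes: K' = 9d 00 00.
K' ⊕ ipad = ab 36 36; K' ⊕ opad = c1 5c 5c.
m1: inner = H(ab 36 36 99) = b0; tag = H(c1 5c 5c b0) = 29
m2: inner = H(ab 36 36 14) = 2b; tag = H(c1 5c 5c 2b) = a4 ← matches
m3: inner = H(ab 36 36 15) = 2c; tag = H(c1 5c 5c 2c) = a5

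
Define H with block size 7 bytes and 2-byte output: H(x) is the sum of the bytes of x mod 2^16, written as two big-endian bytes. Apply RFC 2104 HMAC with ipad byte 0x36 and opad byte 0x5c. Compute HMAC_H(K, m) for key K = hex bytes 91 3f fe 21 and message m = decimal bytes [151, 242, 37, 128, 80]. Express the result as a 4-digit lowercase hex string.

0416

Key hex bytes 91 3f fe 21 is 4 bytes ≤ B = 7; zero-pad to 7 bytes: K' = 91 3f fe 21 00 00 00.
K' ⊕ ipad = a7 09 c8 17 36 36 36.  K' ⊕ opad = cd 63 a2 7d 5c 5c 5c.
Inner input = (K'⊕ipad) ∥ m = a7 09 c8 17 36 36 36 ∥ 97 f2 25 80 50.
Inner hash: sum = 167+9+200+23+54+54+54+151+242+37+128+80 = 1199 → 04 af.
Outer input = (K'⊕opad) ∥ inner = cd 63 a2 7d 5c 5c 5c ∥ 04 af.
Outer hash (tag): sum = 205+99+162+125+92+92+92+4+175 = 1046 → 04 16.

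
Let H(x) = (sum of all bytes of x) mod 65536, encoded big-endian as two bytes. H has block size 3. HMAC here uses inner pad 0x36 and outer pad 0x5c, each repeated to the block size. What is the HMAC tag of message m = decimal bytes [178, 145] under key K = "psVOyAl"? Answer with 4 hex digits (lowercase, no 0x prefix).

Key "psVOyAl" = 70 73 56 4f 79 41 6c is 7 bytes > B = 3, so hash it first: H(key) = 02 ae, then zero-pad to 3 bytes: K' = 02 ae 00.
K' ⊕ ipad = 34 98 36.  K' ⊕ opad = 5e f2 5c.
Inner input = (K'⊕ipad) ∥ m = 34 98 36 ∥ b2 91.
Inner hash: sum = 52+152+54+178+145 = 581 → 02 45.
Outer input = (K'⊕opad) ∥ inner = 5e f2 5c ∥ 02 45.
Outer hash (tag): sum = 94+242+92+2+69 = 499 → 01 f3.

01f3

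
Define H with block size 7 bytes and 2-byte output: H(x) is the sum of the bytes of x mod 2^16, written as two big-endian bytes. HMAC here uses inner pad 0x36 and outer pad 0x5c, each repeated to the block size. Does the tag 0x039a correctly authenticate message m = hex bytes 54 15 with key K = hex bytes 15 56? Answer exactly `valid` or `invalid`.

Key hex bytes 15 56 is 2 bytes ≤ B = 7; zero-pad to 7 bytes: K' = 15 56 00 00 00 00 00.
K' ⊕ ipad = 23 60 36 36 36 36 36; K' ⊕ opad = 49 0a 5c 5c 5c 5c 5c.
Inner hash: sum = 35+96+54+54+54+54+54+84+21 = 506 → 01 fa.
Outer hash (recomputed tag): sum = 73+10+92+92+92+92+92+1+250 = 794 → 03 1a.
Recomputed tag = 031a; claimed = 039a → mismatch.

invalid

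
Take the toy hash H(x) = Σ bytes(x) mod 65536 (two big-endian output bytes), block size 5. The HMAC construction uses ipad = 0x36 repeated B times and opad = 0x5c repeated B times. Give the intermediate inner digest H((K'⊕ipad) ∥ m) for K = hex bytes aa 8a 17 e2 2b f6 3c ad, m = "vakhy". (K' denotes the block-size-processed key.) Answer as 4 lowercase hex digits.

02f8

Key hex bytes aa 8a 17 e2 2b f6 3c ad is 8 bytes > B = 5, so hash it first: H(key) = 04 37, then zero-pad to 5 bytes: K' = 04 37 00 00 00.
K' ⊕ ipad = 32 01 36 36 36.
Inner input = 32 01 36 36 36 ∥ 76 61 6b 68 79.
Inner hash: sum = 50+1+54+54+54+118+97+107+104+121 = 760 → 02 f8.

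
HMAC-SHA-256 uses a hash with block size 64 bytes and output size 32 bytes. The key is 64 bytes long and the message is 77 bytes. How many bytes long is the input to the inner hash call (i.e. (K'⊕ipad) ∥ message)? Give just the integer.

Key is 64 ≤ 64 bytes, zero-padded: |K'| = 64.
Inner input = (K'⊕ipad) ∥ m → 64 + 77 = 141 bytes.

141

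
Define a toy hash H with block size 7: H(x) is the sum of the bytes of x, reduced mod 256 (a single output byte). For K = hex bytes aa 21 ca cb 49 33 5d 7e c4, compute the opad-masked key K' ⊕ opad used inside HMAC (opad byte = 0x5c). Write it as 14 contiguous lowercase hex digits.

275c5c5c5c5c5c

Key hex bytes aa 21 ca cb 49 33 5d 7e c4 is 9 bytes > B = 7, so hash it first: H(key) = 7b, then zero-pad to 7 bytes: K' = 7b 00 00 00 00 00 00.
XOR each byte with 0x5c: 7b⊕5c=27, 00⊕5c=5c, 00⊕5c=5c, 00⊕5c=5c, 00⊕5c=5c, 00⊕5c=5c, 00⊕5c=5c.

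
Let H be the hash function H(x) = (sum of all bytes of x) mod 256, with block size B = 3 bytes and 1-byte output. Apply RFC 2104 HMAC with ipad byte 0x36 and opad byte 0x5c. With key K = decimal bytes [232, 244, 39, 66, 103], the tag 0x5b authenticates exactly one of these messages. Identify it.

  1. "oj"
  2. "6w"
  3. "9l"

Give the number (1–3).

2

Key decimal bytes [232, 244, 39, 66, 103] = e8 f4 27 42 67 is 5 bytes > B = 3, so hash it first: H(key) = ac, then zero-pad to 3 bytes: K' = ac 00 00.
K' ⊕ ipad = 9a 36 36; K' ⊕ opad = f0 5c 5c.
m1: inner = H(9a 36 36 6f 6a) = df; tag = H(f0 5c 5c df) = 87
m2: inner = H(9a 36 36 36 77) = b3; tag = H(f0 5c 5c b3) = 5b ← matches
m3: inner = H(9a 36 36 39 6c) = ab; tag = H(f0 5c 5c ab) = 53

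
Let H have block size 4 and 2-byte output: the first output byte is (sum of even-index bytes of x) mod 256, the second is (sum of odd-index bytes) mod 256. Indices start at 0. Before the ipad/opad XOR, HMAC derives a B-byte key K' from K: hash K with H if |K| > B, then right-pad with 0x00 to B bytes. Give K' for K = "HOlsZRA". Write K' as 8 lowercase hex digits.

4f140000

|K| = 7 > B = 4, so first hash the key.
H(K): even-index sum = 335 mod 256 = 79; odd-index sum = 276 mod 256 = 20 → 4f 14.
Zero-pad H(K) = 4f 14 to 4 bytes: K' = 4f 14 00 00.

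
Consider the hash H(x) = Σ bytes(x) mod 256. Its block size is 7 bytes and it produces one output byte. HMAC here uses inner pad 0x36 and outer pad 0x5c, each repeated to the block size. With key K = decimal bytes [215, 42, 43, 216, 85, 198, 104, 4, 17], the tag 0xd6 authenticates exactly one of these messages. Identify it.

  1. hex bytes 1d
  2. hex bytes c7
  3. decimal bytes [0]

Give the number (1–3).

Key decimal bytes [215, 42, 43, 216, 85, 198, 104, 4, 17] = d7 2a 2b d8 55 c6 68 04 11 is 9 bytes > B = 7, so hash it first: H(key) = 9c, then zero-pad to 7 bytes: K' = 9c 00 00 00 00 00 00.
K' ⊕ ipad = aa 36 36 36 36 36 36; K' ⊕ opad = c0 5c 5c 5c 5c 5c 5c.
m1: inner = H(aa 36 36 36 36 36 36 1d) = 0b; tag = H(c0 5c 5c 5c 5c 5c 5c 0b) = f3
m2: inner = H(aa 36 36 36 36 36 36 c7) = b5; tag = H(c0 5c 5c 5c 5c 5c 5c b5) = 9d
m3: inner = H(aa 36 36 36 36 36 36 00) = ee; tag = H(c0 5c 5c 5c 5c 5c 5c ee) = d6 ← matches

3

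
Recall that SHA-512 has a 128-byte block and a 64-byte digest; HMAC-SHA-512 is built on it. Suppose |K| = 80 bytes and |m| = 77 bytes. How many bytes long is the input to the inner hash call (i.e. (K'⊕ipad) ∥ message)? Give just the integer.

205

Key is 80 ≤ 128 bytes, zero-padded: |K'| = 128.
Inner input = (K'⊕ipad) ∥ m → 128 + 77 = 205 bytes.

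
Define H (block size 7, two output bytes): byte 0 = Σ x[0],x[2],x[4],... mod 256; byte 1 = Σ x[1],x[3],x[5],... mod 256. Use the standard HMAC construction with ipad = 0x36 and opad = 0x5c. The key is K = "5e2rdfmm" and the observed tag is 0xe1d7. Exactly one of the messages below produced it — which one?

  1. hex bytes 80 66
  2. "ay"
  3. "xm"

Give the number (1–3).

2

Key "5e2rdfmm" = 35 65 32 72 64 66 6d 6d is 8 bytes > B = 7, so hash it first: H(key) = 38 aa, then zero-pad to 7 bytes: K' = 38 aa 00 00 00 00 00.
K' ⊕ ipad = 0e 9c 36 36 36 36 36; K' ⊕ opad = 64 f6 5c 5c 5c 5c 5c.
m1: inner = H(0e 9c 36 36 36 36 36 80 66) = 16 88; tag = H(64 f6 5c 5c 5c 5c 5c 16 88) = 00c4
m2: inner = H(0e 9c 36 36 36 36 36 61 79) = 29 69; tag = H(64 f6 5c 5c 5c 5c 5c 29 69) = e1d7 ← matches
m3: inner = H(0e 9c 36 36 36 36 36 78 6d) = 1d 80; tag = H(64 f6 5c 5c 5c 5c 5c 1d 80) = f8cb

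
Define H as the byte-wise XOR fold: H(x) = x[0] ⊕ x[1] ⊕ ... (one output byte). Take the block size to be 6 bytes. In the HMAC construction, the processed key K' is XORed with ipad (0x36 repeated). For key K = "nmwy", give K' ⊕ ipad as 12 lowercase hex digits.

Key "nmwy" = 6e 6d 77 79 is 4 bytes ≤ B = 6; zero-pad to 6 bytes: K' = 6e 6d 77 79 00 00.
XOR each byte with 0x36: 6e⊕36=58, 6d⊕36=5b, 77⊕36=41, 79⊕36=4f, 00⊕36=36, 00⊕36=36.

585b414f3636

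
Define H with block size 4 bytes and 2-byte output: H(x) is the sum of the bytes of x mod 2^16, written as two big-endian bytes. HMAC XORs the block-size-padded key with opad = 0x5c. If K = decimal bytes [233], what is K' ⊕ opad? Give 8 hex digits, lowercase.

Key decimal bytes [233] = e9 is 1 byte ≤ B = 4; zero-pad to 4 bytes: K' = e9 00 00 00.
XOR each byte with 0x5c: e9⊕5c=b5, 00⊕5c=5c, 00⊕5c=5c, 00⊕5c=5c.

b55c5c5c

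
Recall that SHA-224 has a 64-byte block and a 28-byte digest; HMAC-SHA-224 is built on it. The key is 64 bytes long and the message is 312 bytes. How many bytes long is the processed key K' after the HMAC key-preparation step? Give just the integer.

64

Key is 64 ≤ 64 bytes, zero-padded: |K'| = 64.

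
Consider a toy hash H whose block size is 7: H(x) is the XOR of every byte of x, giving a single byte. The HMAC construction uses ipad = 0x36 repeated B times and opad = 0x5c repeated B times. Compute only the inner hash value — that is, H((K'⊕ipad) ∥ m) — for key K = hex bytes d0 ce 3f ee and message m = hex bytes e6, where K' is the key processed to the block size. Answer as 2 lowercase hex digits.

1f

Key hex bytes d0 ce 3f ee is 4 bytes ≤ B = 7; zero-pad to 7 bytes: K' = d0 ce 3f ee 00 00 00.
K' ⊕ ipad = e6 f8 09 d8 36 36 36.
Inner input = e6 f8 09 d8 36 36 36 ∥ e6.
Inner hash: XOR e6⊕f8⊕09⊕d8⊕36⊕36⊕36⊕e6 = 1f.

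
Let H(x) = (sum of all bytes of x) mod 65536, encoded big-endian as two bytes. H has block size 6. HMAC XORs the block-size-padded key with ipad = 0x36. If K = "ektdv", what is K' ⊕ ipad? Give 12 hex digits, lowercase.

535d42524036

Key "ektdv" = 65 6b 74 64 76 is 5 bytes ≤ B = 6; zero-pad to 6 bytes: K' = 65 6b 74 64 76 00.
XOR each byte with 0x36: 65⊕36=53, 6b⊕36=5d, 74⊕36=42, 64⊕36=52, 76⊕36=40, 00⊕36=36.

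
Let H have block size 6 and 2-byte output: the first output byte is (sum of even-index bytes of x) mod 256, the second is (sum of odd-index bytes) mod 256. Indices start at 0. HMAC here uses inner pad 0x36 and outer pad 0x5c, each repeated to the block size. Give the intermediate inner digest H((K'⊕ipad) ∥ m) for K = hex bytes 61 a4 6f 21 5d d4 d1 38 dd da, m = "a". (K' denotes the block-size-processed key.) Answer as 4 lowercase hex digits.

Key hex bytes 61 a4 6f 21 5d d4 d1 38 dd da is 10 bytes > B = 6, so hash it first: H(key) = db ab, then zero-pad to 6 bytes: K' = db ab 00 00 00 00.
K' ⊕ ipad = ed 9d 36 36 36 36.
Inner input = ed 9d 36 36 36 36 ∥ 61.
Inner hash: even-index sum = 442 mod 256 = 186; odd-index sum = 265 mod 256 = 9 → ba 09.

ba09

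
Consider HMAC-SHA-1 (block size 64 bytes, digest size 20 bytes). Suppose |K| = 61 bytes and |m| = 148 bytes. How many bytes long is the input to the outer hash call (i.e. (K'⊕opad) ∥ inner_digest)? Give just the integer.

Key is 61 ≤ 64 bytes, zero-padded: |K'| = 64.
Outer input = (K'⊕opad) ∥ H(inner) → 64 + 20 = 84 bytes.

84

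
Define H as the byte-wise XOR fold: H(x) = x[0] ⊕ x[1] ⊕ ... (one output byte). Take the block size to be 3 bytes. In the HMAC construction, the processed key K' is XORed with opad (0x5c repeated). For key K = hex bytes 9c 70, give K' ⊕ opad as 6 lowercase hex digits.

Key hex bytes 9c 70 is 2 bytes ≤ B = 3; zero-pad to 3 bytes: K' = 9c 70 00.
XOR each byte with 0x5c: 9c⊕5c=c0, 70⊕5c=2c, 00⊕5c=5c.

c02c5c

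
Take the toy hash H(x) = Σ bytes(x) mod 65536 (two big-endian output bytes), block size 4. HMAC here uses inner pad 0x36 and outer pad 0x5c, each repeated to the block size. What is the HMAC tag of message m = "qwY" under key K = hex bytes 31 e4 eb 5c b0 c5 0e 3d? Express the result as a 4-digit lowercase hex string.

Key hex bytes 31 e4 eb 5c b0 c5 0e 3d is 8 bytes > B = 4, so hash it first: H(key) = 04 1c, then zero-pad to 4 bytes: K' = 04 1c 00 00.
K' ⊕ ipad = 32 2a 36 36.  K' ⊕ opad = 58 40 5c 5c.
Inner input = (K'⊕ipad) ∥ m = 32 2a 36 36 ∥ 71 77 59.
Inner hash: sum = 50+42+54+54+113+119+89 = 521 → 02 09.
Outer input = (K'⊕opad) ∥ inner = 58 40 5c 5c ∥ 02 09.
Outer hash (tag): sum = 88+64+92+92+2+9 = 347 → 01 5b.

015b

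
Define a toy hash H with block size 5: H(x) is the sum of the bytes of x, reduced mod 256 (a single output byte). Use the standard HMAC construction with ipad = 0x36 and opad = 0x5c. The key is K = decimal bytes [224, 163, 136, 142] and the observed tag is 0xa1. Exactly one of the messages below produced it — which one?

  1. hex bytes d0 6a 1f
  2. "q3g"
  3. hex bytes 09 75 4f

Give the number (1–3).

3

Key decimal bytes [224, 163, 136, 142] = e0 a3 88 8e is 4 bytes ≤ B = 5; zero-pad to 5 bytes: K' = e0 a3 88 8e 00.
K' ⊕ ipad = d6 95 be b8 36; K' ⊕ opad = bc ff d4 d2 5c.
m1: inner = H(d6 95 be b8 36 d0 6a 1f) = 70; tag = H(bc ff d4 d2 5c 70) = 2d
m2: inner = H(d6 95 be b8 36 71 33 67) = 22; tag = H(bc ff d4 d2 5c 22) = df
m3: inner = H(d6 95 be b8 36 09 75 4f) = e4; tag = H(bc ff d4 d2 5c e4) = a1 ← matches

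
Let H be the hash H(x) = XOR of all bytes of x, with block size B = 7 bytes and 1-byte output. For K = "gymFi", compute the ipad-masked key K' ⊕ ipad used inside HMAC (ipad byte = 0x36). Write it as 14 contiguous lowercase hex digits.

Key "gymFi" = 67 79 6d 46 69 is 5 bytes ≤ B = 7; zero-pad to 7 bytes: K' = 67 79 6d 46 69 00 00.
XOR each byte with 0x36: 67⊕36=51, 79⊕36=4f, 6d⊕36=5b, 46⊕36=70, 69⊕36=5f, 00⊕36=36, 00⊕36=36.

514f5b705f3636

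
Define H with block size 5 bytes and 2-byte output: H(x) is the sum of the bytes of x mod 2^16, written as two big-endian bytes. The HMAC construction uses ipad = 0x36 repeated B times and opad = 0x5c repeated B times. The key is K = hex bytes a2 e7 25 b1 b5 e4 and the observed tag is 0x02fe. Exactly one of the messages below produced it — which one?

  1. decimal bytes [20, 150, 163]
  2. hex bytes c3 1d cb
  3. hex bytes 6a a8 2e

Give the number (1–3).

Key hex bytes a2 e7 25 b1 b5 e4 is 6 bytes > B = 5, so hash it first: H(key) = 03 f8, then zero-pad to 5 bytes: K' = 03 f8 00 00 00.
K' ⊕ ipad = 35 ce 36 36 36; K' ⊕ opad = 5f a4 5c 5c 5c.
m1: inner = H(35 ce 36 36 36 14 96 a3) = 02 f2; tag = H(5f a4 5c 5c 5c 02 f2) = 030b
m2: inner = H(35 ce 36 36 36 c3 1d cb) = 03 50; tag = H(5f a4 5c 5c 5c 03 50) = 026a
m3: inner = H(35 ce 36 36 36 6a a8 2e) = 02 e5; tag = H(5f a4 5c 5c 5c 02 e5) = 02fe ← matches

3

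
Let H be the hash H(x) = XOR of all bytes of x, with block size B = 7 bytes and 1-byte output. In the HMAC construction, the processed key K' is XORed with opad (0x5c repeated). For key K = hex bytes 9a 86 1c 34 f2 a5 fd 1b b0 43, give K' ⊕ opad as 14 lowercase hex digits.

Key hex bytes 9a 86 1c 34 f2 a5 fd 1b b0 43 is 10 bytes > B = 7, so hash it first: H(key) = 76, then zero-pad to 7 bytes: K' = 76 00 00 00 00 00 00.
XOR each byte with 0x5c: 76⊕5c=2a, 00⊕5c=5c, 00⊕5c=5c, 00⊕5c=5c, 00⊕5c=5c, 00⊕5c=5c, 00⊕5c=5c.

2a5c5c5c5c5c5c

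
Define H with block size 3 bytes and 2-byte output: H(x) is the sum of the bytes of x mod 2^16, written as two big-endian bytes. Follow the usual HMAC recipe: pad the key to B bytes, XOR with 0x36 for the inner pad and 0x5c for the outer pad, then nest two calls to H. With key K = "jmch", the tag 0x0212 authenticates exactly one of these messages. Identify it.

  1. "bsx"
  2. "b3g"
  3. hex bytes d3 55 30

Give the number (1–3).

Key "jmch" = 6a 6d 63 68 is 4 bytes > B = 3, so hash it first: H(key) = 01 a2, then zero-pad to 3 bytes: K' = 01 a2 00.
K' ⊕ ipad = 37 94 36; K' ⊕ opad = 5d fe 5c.
m1: inner = H(37 94 36 62 73 78) = 02 4e; tag = H(5d fe 5c 02 4e) = 0207
m2: inner = H(37 94 36 62 33 67) = 01 fd; tag = H(5d fe 5c 01 fd) = 02b5
m3: inner = H(37 94 36 d3 55 30) = 02 59; tag = H(5d fe 5c 02 59) = 0212 ← matches

3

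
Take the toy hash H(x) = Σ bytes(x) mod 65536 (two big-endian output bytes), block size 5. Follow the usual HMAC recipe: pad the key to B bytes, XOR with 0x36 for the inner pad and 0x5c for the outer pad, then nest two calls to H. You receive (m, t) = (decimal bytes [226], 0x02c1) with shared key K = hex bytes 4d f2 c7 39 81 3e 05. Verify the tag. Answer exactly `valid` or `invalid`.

valid

Key hex bytes 4d f2 c7 39 81 3e 05 is 7 bytes > B = 5, so hash it first: H(key) = 03 03, then zero-pad to 5 bytes: K' = 03 03 00 00 00.
K' ⊕ ipad = 35 35 36 36 36; K' ⊕ opad = 5f 5f 5c 5c 5c.
Inner hash: sum = 53+53+54+54+54+226 = 494 → 01 ee.
Outer hash (recomputed tag): sum = 95+95+92+92+92+1+238 = 705 → 02 c1.
Recomputed tag = 02c1; claimed = 02c1 → match.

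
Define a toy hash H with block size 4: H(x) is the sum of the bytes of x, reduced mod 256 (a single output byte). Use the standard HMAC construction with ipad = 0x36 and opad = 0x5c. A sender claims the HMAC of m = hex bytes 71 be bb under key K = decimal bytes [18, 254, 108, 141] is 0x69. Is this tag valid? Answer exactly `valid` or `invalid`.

Key decimal bytes [18, 254, 108, 141] = 12 fe 6c 8d is exactly B = 4 bytes: K' = 12 fe 6c 8d.
K' ⊕ ipad = 24 c8 5a bb; K' ⊕ opad = 4e a2 30 d1.
Inner hash: sum = 36+200+90+187+113+190+187 = 1003; mod 256 = 235 → eb.
Outer hash (recomputed tag): sum = 78+162+48+209+235 = 732; mod 256 = 220 → dc.
Recomputed tag = dc; claimed = 69 → mismatch.

invalid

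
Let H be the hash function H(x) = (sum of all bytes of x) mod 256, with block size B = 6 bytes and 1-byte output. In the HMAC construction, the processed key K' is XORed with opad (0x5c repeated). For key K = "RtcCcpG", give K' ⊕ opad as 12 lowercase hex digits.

Key "RtcCcpG" = 52 74 63 43 63 70 47 is 7 bytes > B = 6, so hash it first: H(key) = 86, then zero-pad to 6 bytes: K' = 86 00 00 00 00 00.
XOR each byte with 0x5c: 86⊕5c=da, 00⊕5c=5c, 00⊕5c=5c, 00⊕5c=5c, 00⊕5c=5c, 00⊕5c=5c.

da5c5c5c5c5c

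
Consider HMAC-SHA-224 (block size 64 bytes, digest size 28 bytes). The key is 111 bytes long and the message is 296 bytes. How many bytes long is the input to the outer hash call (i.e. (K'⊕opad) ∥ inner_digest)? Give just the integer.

92

Key is 111 > 64 bytes, so it is hashed to 28 bytes then zero-padded to 64: |K'| = 64.
Outer input = (K'⊕opad) ∥ H(inner) → 64 + 28 = 92 bytes.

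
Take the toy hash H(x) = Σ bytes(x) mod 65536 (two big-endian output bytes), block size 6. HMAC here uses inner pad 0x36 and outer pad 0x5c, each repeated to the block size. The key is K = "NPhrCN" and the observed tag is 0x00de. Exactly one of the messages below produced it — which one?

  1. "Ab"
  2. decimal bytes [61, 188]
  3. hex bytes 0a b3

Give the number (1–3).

Key "NPhrCN" = 4e 50 68 72 43 4e is exactly B = 6 bytes: K' = 4e 50 68 72 43 4e.
K' ⊕ ipad = 78 66 5e 44 75 78; K' ⊕ opad = 12 0c 34 2e 1f 12.
m1: inner = H(78 66 5e 44 75 78 41 62) = 03 10; tag = H(12 0c 34 2e 1f 12 03 10) = 00c4
m2: inner = H(78 66 5e 44 75 78 3d bc) = 03 66; tag = H(12 0c 34 2e 1f 12 03 66) = 011a
m3: inner = H(78 66 5e 44 75 78 0a b3) = 03 2a; tag = H(12 0c 34 2e 1f 12 03 2a) = 00de ← matches

3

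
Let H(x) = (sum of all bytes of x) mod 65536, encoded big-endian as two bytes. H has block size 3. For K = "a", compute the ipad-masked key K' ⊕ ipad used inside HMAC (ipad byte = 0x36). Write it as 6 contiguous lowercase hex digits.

Key "a" = 61 is 1 byte ≤ B = 3; zero-pad to 3 bytes: K' = 61 00 00.
XOR each byte with 0x36: 61⊕36=57, 00⊕36=36, 00⊕36=36.

573636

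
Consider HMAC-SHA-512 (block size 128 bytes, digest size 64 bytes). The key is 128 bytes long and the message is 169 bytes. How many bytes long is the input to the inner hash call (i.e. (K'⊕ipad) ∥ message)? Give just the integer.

Key is 128 ≤ 128 bytes, zero-padded: |K'| = 128.
Inner input = (K'⊕ipad) ∥ m → 128 + 169 = 297 bytes.

297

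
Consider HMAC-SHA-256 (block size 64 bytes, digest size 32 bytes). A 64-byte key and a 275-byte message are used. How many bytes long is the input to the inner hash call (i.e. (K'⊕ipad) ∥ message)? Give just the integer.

Key is 64 ≤ 64 bytes, zero-padded: |K'| = 64.
Inner input = (K'⊕ipad) ∥ m → 64 + 275 = 339 bytes.

339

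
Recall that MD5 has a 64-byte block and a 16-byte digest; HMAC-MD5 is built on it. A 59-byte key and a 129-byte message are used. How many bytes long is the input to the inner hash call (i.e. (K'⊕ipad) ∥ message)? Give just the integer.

193

Key is 59 ≤ 64 bytes, zero-padded: |K'| = 64.
Inner input = (K'⊕ipad) ∥ m → 64 + 129 = 193 bytes.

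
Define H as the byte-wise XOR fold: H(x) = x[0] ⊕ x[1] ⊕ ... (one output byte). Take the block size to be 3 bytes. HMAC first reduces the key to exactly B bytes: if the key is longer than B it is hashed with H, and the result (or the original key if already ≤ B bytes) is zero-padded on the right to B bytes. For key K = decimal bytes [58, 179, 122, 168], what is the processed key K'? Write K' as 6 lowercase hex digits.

5b0000

|K| = 4 > B = 3, so first hash the key.
H(K): XOR 3a⊕b3⊕7a⊕a8 = 5b.
Zero-pad H(K) = 5b to 3 bytes: K' = 5b 00 00.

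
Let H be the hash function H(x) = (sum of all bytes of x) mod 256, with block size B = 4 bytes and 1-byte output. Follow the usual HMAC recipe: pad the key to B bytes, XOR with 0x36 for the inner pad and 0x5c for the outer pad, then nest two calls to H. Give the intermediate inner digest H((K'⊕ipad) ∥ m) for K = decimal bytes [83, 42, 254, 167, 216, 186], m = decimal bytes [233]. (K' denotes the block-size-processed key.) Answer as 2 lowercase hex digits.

Key decimal bytes [83, 42, 254, 167, 216, 186] = 53 2a fe a7 d8 ba is 6 bytes > B = 4, so hash it first: H(key) = b4, then zero-pad to 4 bytes: K' = b4 00 00 00.
K' ⊕ ipad = 82 36 36 36.
Inner input = 82 36 36 36 ∥ e9.
Inner hash: sum = 130+54+54+54+233 = 525; mod 256 = 13 → 0d.

0d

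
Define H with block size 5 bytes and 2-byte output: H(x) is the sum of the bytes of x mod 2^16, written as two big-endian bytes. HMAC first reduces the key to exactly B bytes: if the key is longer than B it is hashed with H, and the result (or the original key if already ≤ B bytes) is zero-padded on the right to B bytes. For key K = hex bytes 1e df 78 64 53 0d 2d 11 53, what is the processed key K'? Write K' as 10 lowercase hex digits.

02ca000000

|K| = 9 > B = 5, so first hash the key.
H(K): sum = 30+223+120+100+83+13+45+17+83 = 714 → 02 ca.
Zero-pad H(K) = 02 ca to 5 bytes: K' = 02 ca 00 00 00.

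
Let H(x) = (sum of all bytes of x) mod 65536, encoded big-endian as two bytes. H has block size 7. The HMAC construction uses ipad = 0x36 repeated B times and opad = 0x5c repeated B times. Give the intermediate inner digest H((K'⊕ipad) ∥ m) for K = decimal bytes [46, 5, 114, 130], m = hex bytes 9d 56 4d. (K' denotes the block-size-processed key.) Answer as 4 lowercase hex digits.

0325

Key decimal bytes [46, 5, 114, 130] = 2e 05 72 82 is 4 bytes ≤ B = 7; zero-pad to 7 bytes: K' = 2e 05 72 82 00 00 00.
K' ⊕ ipad = 18 33 44 b4 36 36 36.
Inner input = 18 33 44 b4 36 36 36 ∥ 9d 56 4d.
Inner hash: sum = 24+51+68+180+54+54+54+157+86+77 = 805 → 03 25.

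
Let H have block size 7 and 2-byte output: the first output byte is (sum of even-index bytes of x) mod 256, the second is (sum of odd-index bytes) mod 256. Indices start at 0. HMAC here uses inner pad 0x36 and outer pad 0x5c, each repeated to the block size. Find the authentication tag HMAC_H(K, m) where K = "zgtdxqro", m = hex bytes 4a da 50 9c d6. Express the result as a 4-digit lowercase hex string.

11b5

Key "zgtdxqro" = 7a 67 74 64 78 71 72 6f is 8 bytes > B = 7, so hash it first: H(key) = d8 ab, then zero-pad to 7 bytes: K' = d8 ab 00 00 00 00 00.
K' ⊕ ipad = ee 9d 36 36 36 36 36.  K' ⊕ opad = 84 f7 5c 5c 5c 5c 5c.
Inner input = (K'⊕ipad) ∥ m = ee 9d 36 36 36 36 36 ∥ 4a da 50 9c d6.
Inner hash: even-index sum = 774 mod 256 = 6; odd-index sum = 633 mod 256 = 121 → 06 79.
Outer input = (K'⊕opad) ∥ inner = 84 f7 5c 5c 5c 5c 5c ∥ 06 79.
Outer hash (tag): even-index sum = 529 mod 256 = 17; odd-index sum = 437 mod 256 = 181 → 11 b5.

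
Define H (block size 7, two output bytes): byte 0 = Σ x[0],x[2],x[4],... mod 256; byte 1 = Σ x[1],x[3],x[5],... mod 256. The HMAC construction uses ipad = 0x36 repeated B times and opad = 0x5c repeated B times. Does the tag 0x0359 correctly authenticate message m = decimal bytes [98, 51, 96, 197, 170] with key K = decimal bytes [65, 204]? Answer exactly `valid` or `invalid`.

valid

Key decimal bytes [65, 204] = 41 cc is 2 bytes ≤ B = 7; zero-pad to 7 bytes: K' = 41 cc 00 00 00 00 00.
K' ⊕ ipad = 77 fa 36 36 36 36 36; K' ⊕ opad = 1d 90 5c 5c 5c 5c 5c.
Inner hash: even-index sum = 529 mod 256 = 17; odd-index sum = 722 mod 256 = 210 → 11 d2.
Outer hash (recomputed tag): even-index sum = 515 mod 256 = 3; odd-index sum = 345 mod 256 = 89 → 03 59.
Recomputed tag = 0359; claimed = 0359 → match.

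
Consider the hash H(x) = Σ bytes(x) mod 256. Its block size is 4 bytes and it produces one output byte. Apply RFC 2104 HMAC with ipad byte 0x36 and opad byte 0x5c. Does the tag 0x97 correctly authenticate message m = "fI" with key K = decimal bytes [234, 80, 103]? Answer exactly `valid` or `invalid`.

invalid

Key decimal bytes [234, 80, 103] = ea 50 67 is 3 bytes ≤ B = 4; zero-pad to 4 bytes: K' = ea 50 67 00.
K' ⊕ ipad = dc 66 51 36; K' ⊕ opad = b6 0c 3b 5c.
Inner hash: sum = 220+102+81+54+102+73 = 632; mod 256 = 120 → 78.
Outer hash (recomputed tag): sum = 182+12+59+92+120 = 465; mod 256 = 209 → d1.
Recomputed tag = d1; claimed = 97 → mismatch.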